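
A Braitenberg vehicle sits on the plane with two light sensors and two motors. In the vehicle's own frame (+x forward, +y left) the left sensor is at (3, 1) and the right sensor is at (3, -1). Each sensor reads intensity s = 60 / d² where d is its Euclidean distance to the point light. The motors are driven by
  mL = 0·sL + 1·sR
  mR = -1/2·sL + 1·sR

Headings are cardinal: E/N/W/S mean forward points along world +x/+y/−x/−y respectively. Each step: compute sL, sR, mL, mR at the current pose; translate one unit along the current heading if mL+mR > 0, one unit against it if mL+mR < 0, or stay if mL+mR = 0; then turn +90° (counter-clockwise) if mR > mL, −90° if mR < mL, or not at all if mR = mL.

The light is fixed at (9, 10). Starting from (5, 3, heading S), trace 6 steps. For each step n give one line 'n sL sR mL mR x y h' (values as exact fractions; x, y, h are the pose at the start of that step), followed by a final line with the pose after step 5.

n=0: pose=(5,3,S); sL=60/109, sR=12/25; mL=12/25, mR=558/2725; mL+mR=1866/2725 → advance +1; mR−mL=-30/109 → turn -1·90°
n=1: pose=(5,2,W); sL=6/13, sR=30/49; mL=30/49, mR=243/637; mL+mR=633/637 → advance +1; mR−mL=-3/13 → turn -1·90°
n=2: pose=(4,2,N); sL=60/61, sR=60/41; mL=60/41, mR=2430/2501; mL+mR=6090/2501 → advance +1; mR−mL=-30/61 → turn -1·90°
n=3: pose=(4,3,E); sL=3/2, sR=15/17; mL=15/17, mR=9/68; mL+mR=69/68 → advance +1; mR−mL=-3/4 → turn -1·90°
n=4: pose=(5,3,S); sL=60/109, sR=12/25; mL=12/25, mR=558/2725; mL+mR=1866/2725 → advance +1; mR−mL=-30/109 → turn -1·90°
n=5: pose=(5,2,W); sL=6/13, sR=30/49; mL=30/49, mR=243/637; mL+mR=633/637 → advance +1; mR−mL=-3/13 → turn -1·90°

0 60/109 12/25 12/25 558/2725 5 3 S
1 6/13 30/49 30/49 243/637 5 2 W
2 60/61 60/41 60/41 2430/2501 4 2 N
3 3/2 15/17 15/17 9/68 4 3 E
4 60/109 12/25 12/25 558/2725 5 3 S
5 6/13 30/49 30/49 243/637 5 2 W
final 4 2 N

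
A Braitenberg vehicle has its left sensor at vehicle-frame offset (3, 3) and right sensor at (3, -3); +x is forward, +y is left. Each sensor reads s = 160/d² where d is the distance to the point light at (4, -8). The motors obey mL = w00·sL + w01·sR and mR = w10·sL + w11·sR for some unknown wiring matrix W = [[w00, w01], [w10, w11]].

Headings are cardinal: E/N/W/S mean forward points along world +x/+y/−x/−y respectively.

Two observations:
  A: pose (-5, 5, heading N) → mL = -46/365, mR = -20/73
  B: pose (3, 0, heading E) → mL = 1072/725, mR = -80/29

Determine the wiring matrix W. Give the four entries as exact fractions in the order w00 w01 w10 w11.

-1 1/2 0 -1/2

obs A: pose=(-5,5,N) → sL=2/5, sR=40/73, mL=-46/365, mR=-20/73
obs B: pose=(3,0,E) → sL=32/25, sR=160/29, mL=1072/725, mR=-80/29
sensor matrix S = [[2/5, 40/73], [32/25, 160/29]]; det S = 15936/10585
solve [mL_A; mL_B] = S·[w00; w01] and [mR_A; mR_B] = S·[w10; w11]:
  w00 = -1, w01 = 1/2, w10 = 0, w11 = -1/2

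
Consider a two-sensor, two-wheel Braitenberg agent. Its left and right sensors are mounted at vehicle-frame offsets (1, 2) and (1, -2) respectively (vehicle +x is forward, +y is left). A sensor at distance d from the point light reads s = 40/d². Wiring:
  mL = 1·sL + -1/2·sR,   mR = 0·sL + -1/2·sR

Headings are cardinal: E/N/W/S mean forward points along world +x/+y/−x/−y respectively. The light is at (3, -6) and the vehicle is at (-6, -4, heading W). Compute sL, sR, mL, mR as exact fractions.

2/5 10/29 33/145 -5/29

left sensor world pos  = (-7, -6); dL² = 100
right sensor world pos = (-7, -2); dR² = 116
sL = 40/100 = 2/5
sR = 40/116 = 10/29
mL = 1·sL + -1/2·sR = 33/145
mR = 0·sL + -1/2·sR = -5/29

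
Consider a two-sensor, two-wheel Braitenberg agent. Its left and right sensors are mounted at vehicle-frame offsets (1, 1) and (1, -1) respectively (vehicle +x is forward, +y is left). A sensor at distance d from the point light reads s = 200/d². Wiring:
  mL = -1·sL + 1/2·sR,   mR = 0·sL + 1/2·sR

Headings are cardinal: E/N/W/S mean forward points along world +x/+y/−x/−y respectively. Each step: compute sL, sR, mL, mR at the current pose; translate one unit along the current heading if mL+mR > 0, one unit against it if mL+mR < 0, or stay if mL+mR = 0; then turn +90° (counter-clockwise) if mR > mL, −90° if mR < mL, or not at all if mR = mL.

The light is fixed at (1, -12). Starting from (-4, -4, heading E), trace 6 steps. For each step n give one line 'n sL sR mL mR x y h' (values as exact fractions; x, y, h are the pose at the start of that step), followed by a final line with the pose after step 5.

0 200/97 40/13 -660/1261 20/13 -4 -4 E
1 100/53 20/9 -370/477 10/9 -3 -4 N
2 200/89 8/5 -644/445 4/5 -3 -3 W
3 50/17 5/2 -115/68 5/4 -2 -3 S
4 8/5 40/17 -36/85 20/17 -2 -2 E
5 20/13 100/61 -570/793 50/61 -1 -2 N
final -1 -1 W

n=0: pose=(-4,-4,E); sL=200/97, sR=40/13; mL=-660/1261, mR=20/13; mL+mR=1280/1261 → advance +1; mR−mL=200/97 → turn +1·90°
n=1: pose=(-3,-4,N); sL=100/53, sR=20/9; mL=-370/477, mR=10/9; mL+mR=160/477 → advance +1; mR−mL=100/53 → turn +1·90°
n=2: pose=(-3,-3,W); sL=200/89, sR=8/5; mL=-644/445, mR=4/5; mL+mR=-288/445 → advance -1; mR−mL=200/89 → turn +1·90°
n=3: pose=(-2,-3,S); sL=50/17, sR=5/2; mL=-115/68, mR=5/4; mL+mR=-15/34 → advance -1; mR−mL=50/17 → turn +1·90°
n=4: pose=(-2,-2,E); sL=8/5, sR=40/17; mL=-36/85, mR=20/17; mL+mR=64/85 → advance +1; mR−mL=8/5 → turn +1·90°
n=5: pose=(-1,-2,N); sL=20/13, sR=100/61; mL=-570/793, mR=50/61; mL+mR=80/793 → advance +1; mR−mL=20/13 → turn +1·90°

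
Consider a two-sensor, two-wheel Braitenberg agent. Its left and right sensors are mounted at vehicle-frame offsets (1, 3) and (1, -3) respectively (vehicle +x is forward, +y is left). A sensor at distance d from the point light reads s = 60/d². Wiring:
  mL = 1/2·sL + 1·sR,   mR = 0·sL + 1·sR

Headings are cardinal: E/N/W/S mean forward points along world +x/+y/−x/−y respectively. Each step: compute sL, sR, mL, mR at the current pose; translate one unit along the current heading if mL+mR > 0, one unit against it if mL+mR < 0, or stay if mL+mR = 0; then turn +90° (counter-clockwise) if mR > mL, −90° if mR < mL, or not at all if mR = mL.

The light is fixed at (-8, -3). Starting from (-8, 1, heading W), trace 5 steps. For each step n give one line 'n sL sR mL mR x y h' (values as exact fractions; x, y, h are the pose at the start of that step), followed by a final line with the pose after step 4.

0 30 6/5 81/5 6/5 -8 1 W
1 60/41 60/29 3330/1189 60/29 -9 1 N
2 15/16 15 495/32 15 -9 2 E
3 12/5 12/5 18/5 12/5 -8 2 S
4 30 6/5 81/5 6/5 -8 1 W
final -9 1 N

n=0: pose=(-8,1,W); sL=30, sR=6/5; mL=81/5, mR=6/5; mL+mR=87/5 → advance +1; mR−mL=-15 → turn -1·90°
n=1: pose=(-9,1,N); sL=60/41, sR=60/29; mL=3330/1189, mR=60/29; mL+mR=5790/1189 → advance +1; mR−mL=-30/41 → turn -1·90°
n=2: pose=(-9,2,E); sL=15/16, sR=15; mL=495/32, mR=15; mL+mR=975/32 → advance +1; mR−mL=-15/32 → turn -1·90°
n=3: pose=(-8,2,S); sL=12/5, sR=12/5; mL=18/5, mR=12/5; mL+mR=6 → advance +1; mR−mL=-6/5 → turn -1·90°
n=4: pose=(-8,1,W); sL=30, sR=6/5; mL=81/5, mR=6/5; mL+mR=87/5 → advance +1; mR−mL=-15 → turn -1·90°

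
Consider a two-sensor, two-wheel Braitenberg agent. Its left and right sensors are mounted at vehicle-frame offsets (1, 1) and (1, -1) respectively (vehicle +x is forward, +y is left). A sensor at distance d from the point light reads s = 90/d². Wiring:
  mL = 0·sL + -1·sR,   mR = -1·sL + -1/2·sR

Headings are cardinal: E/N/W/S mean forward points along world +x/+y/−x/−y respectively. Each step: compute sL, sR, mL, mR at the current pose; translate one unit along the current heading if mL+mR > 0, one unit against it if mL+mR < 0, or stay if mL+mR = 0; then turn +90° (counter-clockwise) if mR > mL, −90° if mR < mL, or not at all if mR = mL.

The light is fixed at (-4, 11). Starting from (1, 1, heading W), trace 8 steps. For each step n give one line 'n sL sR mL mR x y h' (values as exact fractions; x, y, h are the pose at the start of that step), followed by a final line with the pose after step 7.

0 90/137 90/97 -90/97 -14895/13289 1 1 W
1 45/53 9/13 -9/13 -1647/1378 2 1 N
2 90/149 90/193 -90/193 -24075/28757 2 0 E
3 1/2 9/16 -9/16 -25/32 1 0 S
4 90/137 90/97 -90/97 -14895/13289 1 1 W
5 45/53 9/13 -9/13 -1647/1378 2 1 N
6 90/149 90/193 -90/193 -24075/28757 2 0 E
7 1/2 9/16 -9/16 -25/32 1 0 S
final 1 1 W

n=0: pose=(1,1,W); sL=90/137, sR=90/97; mL=-90/97, mR=-14895/13289; mL+mR=-27225/13289 → advance -1; mR−mL=-2565/13289 → turn -1·90°
n=1: pose=(2,1,N); sL=45/53, sR=9/13; mL=-9/13, mR=-1647/1378; mL+mR=-2601/1378 → advance -1; mR−mL=-693/1378 → turn -1·90°
n=2: pose=(2,0,E); sL=90/149, sR=90/193; mL=-90/193, mR=-24075/28757; mL+mR=-37485/28757 → advance -1; mR−mL=-10665/28757 → turn -1·90°
n=3: pose=(1,0,S); sL=1/2, sR=9/16; mL=-9/16, mR=-25/32; mL+mR=-43/32 → advance -1; mR−mL=-7/32 → turn -1·90°
n=4: pose=(1,1,W); sL=90/137, sR=90/97; mL=-90/97, mR=-14895/13289; mL+mR=-27225/13289 → advance -1; mR−mL=-2565/13289 → turn -1·90°
n=5: pose=(2,1,N); sL=45/53, sR=9/13; mL=-9/13, mR=-1647/1378; mL+mR=-2601/1378 → advance -1; mR−mL=-693/1378 → turn -1·90°
n=6: pose=(2,0,E); sL=90/149, sR=90/193; mL=-90/193, mR=-24075/28757; mL+mR=-37485/28757 → advance -1; mR−mL=-10665/28757 → turn -1·90°
n=7: pose=(1,0,S); sL=1/2, sR=9/16; mL=-9/16, mR=-25/32; mL+mR=-43/32 → advance -1; mR−mL=-7/32 → turn -1·90°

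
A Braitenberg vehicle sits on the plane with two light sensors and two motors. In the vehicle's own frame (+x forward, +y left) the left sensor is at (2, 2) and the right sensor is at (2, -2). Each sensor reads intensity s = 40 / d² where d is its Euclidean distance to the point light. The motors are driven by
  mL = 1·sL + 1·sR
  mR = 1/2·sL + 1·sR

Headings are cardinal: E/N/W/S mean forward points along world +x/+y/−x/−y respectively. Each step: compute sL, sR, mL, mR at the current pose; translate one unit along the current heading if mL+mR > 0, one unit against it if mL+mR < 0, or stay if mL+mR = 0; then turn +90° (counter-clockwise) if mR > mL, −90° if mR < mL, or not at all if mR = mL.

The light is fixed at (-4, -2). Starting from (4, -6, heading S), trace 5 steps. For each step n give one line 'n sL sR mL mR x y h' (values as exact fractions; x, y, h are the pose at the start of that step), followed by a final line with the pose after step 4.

n=0: pose=(4,-6,S); sL=5/17, sR=5/9; mL=130/153, mR=215/306; mL+mR=475/306 → advance +1; mR−mL=-5/34 → turn -1·90°
n=1: pose=(4,-7,W); sL=8/17, sR=8/9; mL=208/153, mR=172/153; mL+mR=380/153 → advance +1; mR−mL=-4/17 → turn -1·90°
n=2: pose=(3,-7,N); sL=20/17, sR=4/9; mL=248/153, mR=158/153; mL+mR=406/153 → advance +1; mR−mL=-10/17 → turn -1·90°
n=3: pose=(3,-6,E); sL=8/17, sR=40/117; mL=1616/1989, mR=1148/1989; mL+mR=2764/1989 → advance +1; mR−mL=-4/17 → turn -1·90°
n=4: pose=(4,-6,S); sL=5/17, sR=5/9; mL=130/153, mR=215/306; mL+mR=475/306 → advance +1; mR−mL=-5/34 → turn -1·90°

0 5/17 5/9 130/153 215/306 4 -6 S
1 8/17 8/9 208/153 172/153 4 -7 W
2 20/17 4/9 248/153 158/153 3 -7 N
3 8/17 40/117 1616/1989 1148/1989 3 -6 E
4 5/17 5/9 130/153 215/306 4 -6 S
final 4 -7 W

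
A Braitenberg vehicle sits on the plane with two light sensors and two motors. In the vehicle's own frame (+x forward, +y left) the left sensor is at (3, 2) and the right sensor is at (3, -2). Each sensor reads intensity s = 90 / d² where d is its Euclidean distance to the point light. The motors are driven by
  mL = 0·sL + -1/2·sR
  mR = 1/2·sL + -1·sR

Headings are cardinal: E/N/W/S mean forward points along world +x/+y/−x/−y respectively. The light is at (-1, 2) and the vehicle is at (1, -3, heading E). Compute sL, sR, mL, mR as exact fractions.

left sensor world pos  = (4, -1); dL² = 34
right sensor world pos = (4, -5); dR² = 74
sL = 90/34 = 45/17
sR = 90/74 = 45/37
mL = 0·sL + -1/2·sR = -45/74
mR = 1/2·sL + -1·sR = 135/1258

45/17 45/37 -45/74 135/1258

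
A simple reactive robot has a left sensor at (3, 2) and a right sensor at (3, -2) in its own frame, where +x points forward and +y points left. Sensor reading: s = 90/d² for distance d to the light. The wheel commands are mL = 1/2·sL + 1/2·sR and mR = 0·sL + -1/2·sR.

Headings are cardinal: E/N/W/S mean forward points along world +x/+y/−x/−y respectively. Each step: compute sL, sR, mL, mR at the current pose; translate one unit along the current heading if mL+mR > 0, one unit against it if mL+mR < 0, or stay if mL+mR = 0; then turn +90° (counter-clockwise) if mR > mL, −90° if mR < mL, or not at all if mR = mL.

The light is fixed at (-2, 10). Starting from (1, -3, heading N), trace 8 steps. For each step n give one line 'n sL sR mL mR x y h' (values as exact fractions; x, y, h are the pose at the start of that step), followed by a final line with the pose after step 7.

0 90/101 18/25 2034/2525 -9/25 1 -3 N
1 45/68 45/116 1035/1972 -45/232 1 -2 E
2 10/29 90/229 2450/6641 -45/229 2 -2 S
3 45/113 45/61 3915/6893 -45/122 2 -3 W
4 90/101 18/25 2034/2525 -9/25 1 -3 N
5 45/68 45/116 1035/1972 -45/232 1 -2 E
6 10/29 90/229 2450/6641 -45/229 2 -2 S
7 45/113 45/61 3915/6893 -45/122 2 -3 W
final 1 -3 N

n=0: pose=(1,-3,N); sL=90/101, sR=18/25; mL=2034/2525, mR=-9/25; mL+mR=45/101 → advance +1; mR−mL=-2943/2525 → turn -1·90°
n=1: pose=(1,-2,E); sL=45/68, sR=45/116; mL=1035/1972, mR=-45/232; mL+mR=45/136 → advance +1; mR−mL=-2835/3944 → turn -1·90°
n=2: pose=(2,-2,S); sL=10/29, sR=90/229; mL=2450/6641, mR=-45/229; mL+mR=5/29 → advance +1; mR−mL=-3755/6641 → turn -1·90°
n=3: pose=(2,-3,W); sL=45/113, sR=45/61; mL=3915/6893, mR=-45/122; mL+mR=45/226 → advance +1; mR−mL=-12915/13786 → turn -1·90°
n=4: pose=(1,-3,N); sL=90/101, sR=18/25; mL=2034/2525, mR=-9/25; mL+mR=45/101 → advance +1; mR−mL=-2943/2525 → turn -1·90°
n=5: pose=(1,-2,E); sL=45/68, sR=45/116; mL=1035/1972, mR=-45/232; mL+mR=45/136 → advance +1; mR−mL=-2835/3944 → turn -1·90°
n=6: pose=(2,-2,S); sL=10/29, sR=90/229; mL=2450/6641, mR=-45/229; mL+mR=5/29 → advance +1; mR−mL=-3755/6641 → turn -1·90°
n=7: pose=(2,-3,W); sL=45/113, sR=45/61; mL=3915/6893, mR=-45/122; mL+mR=45/226 → advance +1; mR−mL=-12915/13786 → turn -1·90°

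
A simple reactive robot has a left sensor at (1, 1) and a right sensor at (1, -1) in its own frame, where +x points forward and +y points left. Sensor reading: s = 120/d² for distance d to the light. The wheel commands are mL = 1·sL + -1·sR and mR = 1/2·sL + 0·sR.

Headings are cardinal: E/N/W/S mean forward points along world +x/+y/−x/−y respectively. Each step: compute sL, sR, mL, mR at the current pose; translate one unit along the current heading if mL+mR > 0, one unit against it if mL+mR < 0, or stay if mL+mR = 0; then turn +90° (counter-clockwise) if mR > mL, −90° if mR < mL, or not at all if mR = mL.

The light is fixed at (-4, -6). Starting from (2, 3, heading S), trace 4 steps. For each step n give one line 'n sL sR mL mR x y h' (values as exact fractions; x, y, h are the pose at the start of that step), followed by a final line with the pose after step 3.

0 120/113 120/89 -2880/10057 60/113 2 3 S
1 12/13 60/49 -192/637 6/13 2 2 E
2 40/39 24/29 224/1131 20/39 3 2 N
3 6/5 15/17 27/85 3/5 3 3 W
final 2 3 S

n=0: pose=(2,3,S); sL=120/113, sR=120/89; mL=-2880/10057, mR=60/113; mL+mR=2460/10057 → advance +1; mR−mL=8220/10057 → turn +1·90°
n=1: pose=(2,2,E); sL=12/13, sR=60/49; mL=-192/637, mR=6/13; mL+mR=102/637 → advance +1; mR−mL=486/637 → turn +1·90°
n=2: pose=(3,2,N); sL=40/39, sR=24/29; mL=224/1131, mR=20/39; mL+mR=268/377 → advance +1; mR−mL=356/1131 → turn +1·90°
n=3: pose=(3,3,W); sL=6/5, sR=15/17; mL=27/85, mR=3/5; mL+mR=78/85 → advance +1; mR−mL=24/85 → turn +1·90°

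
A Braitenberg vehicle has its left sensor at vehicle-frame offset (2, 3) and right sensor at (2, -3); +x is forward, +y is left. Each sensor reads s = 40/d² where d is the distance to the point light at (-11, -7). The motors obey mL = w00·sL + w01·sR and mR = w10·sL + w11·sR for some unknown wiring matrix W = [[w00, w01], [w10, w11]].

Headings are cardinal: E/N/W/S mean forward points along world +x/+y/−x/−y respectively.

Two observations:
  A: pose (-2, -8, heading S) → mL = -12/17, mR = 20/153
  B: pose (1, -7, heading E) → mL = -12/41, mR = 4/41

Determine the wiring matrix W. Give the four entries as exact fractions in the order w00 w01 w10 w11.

obs A: pose=(-2,-8,S) → sL=40/153, sR=8/9, mL=-12/17, mR=20/153
obs B: pose=(1,-7,E) → sL=8/41, sR=8/41, mL=-12/41, mR=4/41
sensor matrix S = [[40/153, 8/9], [8/41, 8/41]]; det S = -256/2091
solve [mL_A; mL_B] = S·[w00; w01] and [mR_A; mR_B] = S·[w10; w11]:
  w00 = -1, w01 = -1/2, w10 = 1/2, w11 = 0

-1 -1/2 1/2 0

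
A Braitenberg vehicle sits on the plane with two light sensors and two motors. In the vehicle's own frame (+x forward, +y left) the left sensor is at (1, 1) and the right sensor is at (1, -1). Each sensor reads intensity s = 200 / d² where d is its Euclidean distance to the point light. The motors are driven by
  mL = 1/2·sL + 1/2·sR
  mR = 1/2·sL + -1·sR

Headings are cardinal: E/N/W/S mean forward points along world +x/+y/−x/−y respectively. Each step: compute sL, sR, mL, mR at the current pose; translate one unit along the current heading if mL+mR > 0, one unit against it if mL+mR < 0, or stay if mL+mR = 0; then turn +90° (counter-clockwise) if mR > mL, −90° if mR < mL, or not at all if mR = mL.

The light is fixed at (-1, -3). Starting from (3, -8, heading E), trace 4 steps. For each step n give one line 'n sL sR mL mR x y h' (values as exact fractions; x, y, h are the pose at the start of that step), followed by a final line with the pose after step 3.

n=0: pose=(3,-8,E); sL=200/41, sR=200/61; mL=10200/2501, mR=-2100/2501; mL+mR=8100/2501 → advance +1; mR−mL=-300/61 → turn -1·90°
n=1: pose=(4,-8,S); sL=25/9, sR=50/13; mL=775/234, mR=-575/234; mL+mR=100/117 → advance +1; mR−mL=-75/13 → turn -1·90°
n=2: pose=(4,-9,W); sL=40/13, sR=200/41; mL=2120/533, mR=-1780/533; mL+mR=340/533 → advance +1; mR−mL=-300/41 → turn -1·90°
n=3: pose=(3,-9,N); sL=100/17, sR=4; mL=84/17, mR=-18/17; mL+mR=66/17 → advance +1; mR−mL=-6 → turn -1·90°

0 200/41 200/61 10200/2501 -2100/2501 3 -8 E
1 25/9 50/13 775/234 -575/234 4 -8 S
2 40/13 200/41 2120/533 -1780/533 4 -9 W
3 100/17 4 84/17 -18/17 3 -9 N
final 3 -8 E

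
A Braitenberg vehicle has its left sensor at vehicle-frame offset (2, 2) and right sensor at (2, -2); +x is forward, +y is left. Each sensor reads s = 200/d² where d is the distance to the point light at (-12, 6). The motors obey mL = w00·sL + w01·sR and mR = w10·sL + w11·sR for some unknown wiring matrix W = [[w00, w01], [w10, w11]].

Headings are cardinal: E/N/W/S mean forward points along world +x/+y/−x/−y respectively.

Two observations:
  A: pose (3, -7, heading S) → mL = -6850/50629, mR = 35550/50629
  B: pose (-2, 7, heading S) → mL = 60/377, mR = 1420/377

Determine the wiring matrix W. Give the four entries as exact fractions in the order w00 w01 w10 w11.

obs A: pose=(3,-7,S) → sL=100/257, sR=100/197, mL=-6850/50629, mR=35550/50629
obs B: pose=(-2,7,S) → sL=40/29, sR=40/13, mL=60/377, mR=1420/377
sensor matrix S = [[100/257, 100/197], [40/29, 40/13]]; det S = 9488000/19087133
solve [mL_A; mL_B] = S·[w00; w01] and [mR_A; mR_B] = S·[w10; w11]:
  w00 = -1, w01 = 1/2, w10 = 1/2, w11 = 1

-1 1/2 1/2 1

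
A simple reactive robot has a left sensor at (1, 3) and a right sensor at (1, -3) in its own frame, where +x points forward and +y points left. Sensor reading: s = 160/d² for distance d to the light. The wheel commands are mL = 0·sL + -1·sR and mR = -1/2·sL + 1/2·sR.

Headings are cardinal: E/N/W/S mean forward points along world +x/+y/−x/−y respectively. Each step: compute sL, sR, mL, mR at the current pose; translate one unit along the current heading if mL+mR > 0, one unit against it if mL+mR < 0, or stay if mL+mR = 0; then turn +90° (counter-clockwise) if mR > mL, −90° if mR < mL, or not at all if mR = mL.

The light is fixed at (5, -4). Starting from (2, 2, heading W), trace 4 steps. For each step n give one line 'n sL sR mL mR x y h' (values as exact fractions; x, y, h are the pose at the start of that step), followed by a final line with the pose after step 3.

n=0: pose=(2,2,W); sL=32/5, sR=160/97; mL=-160/97, mR=-1152/485; mL+mR=-1952/485 → advance -1; mR−mL=-352/485 → turn -1·90°
n=1: pose=(3,2,N); sL=80/37, sR=16/5; mL=-16/5, mR=96/185; mL+mR=-496/185 → advance -1; mR−mL=688/185 → turn +1·90°
n=2: pose=(3,1,W); sL=160/13, sR=160/73; mL=-160/73, mR=-4800/949; mL+mR=-6880/949 → advance -1; mR−mL=-2720/949 → turn -1·90°
n=3: pose=(4,1,N); sL=40/13, sR=4; mL=-4, mR=6/13; mL+mR=-46/13 → advance -1; mR−mL=58/13 → turn +1·90°

0 32/5 160/97 -160/97 -1152/485 2 2 W
1 80/37 16/5 -16/5 96/185 3 2 N
2 160/13 160/73 -160/73 -4800/949 3 1 W
3 40/13 4 -4 6/13 4 1 N
final 4 0 W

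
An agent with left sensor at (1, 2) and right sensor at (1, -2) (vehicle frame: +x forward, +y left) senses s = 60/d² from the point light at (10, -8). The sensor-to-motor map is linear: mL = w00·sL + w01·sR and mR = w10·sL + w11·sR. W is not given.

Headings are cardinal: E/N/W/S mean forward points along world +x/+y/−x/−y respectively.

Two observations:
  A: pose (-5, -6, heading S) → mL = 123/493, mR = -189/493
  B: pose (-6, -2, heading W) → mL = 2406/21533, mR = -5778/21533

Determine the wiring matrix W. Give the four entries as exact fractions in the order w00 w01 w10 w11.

obs A: pose=(-5,-6,S) → sL=6/17, sR=6/29, mL=123/493, mR=-189/493
obs B: pose=(-6,-2,W) → sL=12/61, sR=60/353, mL=2406/21533, mR=-5778/21533
sensor matrix S = [[6/17, 6/29], [12/61, 60/353]]; det S = 204768/10615769
solve [mL_A; mL_B] = S·[w00; w01] and [mR_A; mR_B] = S·[w10; w11]:
  w00 = 1, w01 = -1/2, w10 = -1/2, w11 = -1

1 -1/2 -1/2 -1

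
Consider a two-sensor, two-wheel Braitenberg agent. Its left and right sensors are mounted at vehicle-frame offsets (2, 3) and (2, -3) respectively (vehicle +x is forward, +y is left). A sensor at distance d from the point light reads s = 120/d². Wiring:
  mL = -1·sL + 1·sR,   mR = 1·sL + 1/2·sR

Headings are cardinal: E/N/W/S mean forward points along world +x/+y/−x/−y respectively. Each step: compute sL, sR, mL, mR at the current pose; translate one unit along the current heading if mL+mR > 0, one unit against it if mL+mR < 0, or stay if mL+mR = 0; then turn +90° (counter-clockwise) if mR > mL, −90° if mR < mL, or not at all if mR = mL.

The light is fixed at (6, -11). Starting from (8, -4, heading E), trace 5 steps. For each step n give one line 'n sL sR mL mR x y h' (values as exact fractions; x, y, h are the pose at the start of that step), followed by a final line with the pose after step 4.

0 30/29 15/4 315/116 675/232 8 -4 E
1 40/27 40/39 -160/351 700/351 9 -4 N
2 60/13 60/61 -2880/793 4050/793 9 -3 W
3 120/61 120/37 2880/2257 8100/2257 8 -3 S
4 30/29 15/4 315/116 675/232 8 -4 E
final 9 -4 N

n=0: pose=(8,-4,E); sL=30/29, sR=15/4; mL=315/116, mR=675/232; mL+mR=45/8 → advance +1; mR−mL=45/232 → turn +1·90°
n=1: pose=(9,-4,N); sL=40/27, sR=40/39; mL=-160/351, mR=700/351; mL+mR=20/13 → advance +1; mR−mL=860/351 → turn +1·90°
n=2: pose=(9,-3,W); sL=60/13, sR=60/61; mL=-2880/793, mR=4050/793; mL+mR=90/61 → advance +1; mR−mL=6930/793 → turn +1·90°
n=3: pose=(8,-3,S); sL=120/61, sR=120/37; mL=2880/2257, mR=8100/2257; mL+mR=180/37 → advance +1; mR−mL=5220/2257 → turn +1·90°
n=4: pose=(8,-4,E); sL=30/29, sR=15/4; mL=315/116, mR=675/232; mL+mR=45/8 → advance +1; mR−mL=45/232 → turn +1·90°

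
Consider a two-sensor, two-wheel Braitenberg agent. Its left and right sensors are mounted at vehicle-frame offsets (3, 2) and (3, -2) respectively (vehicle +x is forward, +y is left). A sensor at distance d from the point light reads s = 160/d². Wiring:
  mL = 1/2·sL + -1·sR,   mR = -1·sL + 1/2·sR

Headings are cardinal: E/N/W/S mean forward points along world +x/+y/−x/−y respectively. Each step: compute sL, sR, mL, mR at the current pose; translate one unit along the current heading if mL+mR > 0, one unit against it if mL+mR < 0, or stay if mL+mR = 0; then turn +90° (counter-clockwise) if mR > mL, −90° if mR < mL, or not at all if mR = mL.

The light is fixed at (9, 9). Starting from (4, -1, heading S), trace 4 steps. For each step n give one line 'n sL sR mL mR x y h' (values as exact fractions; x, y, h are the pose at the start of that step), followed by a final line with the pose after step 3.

n=0: pose=(4,-1,S); sL=80/89, sR=80/109; mL=-2760/9701, mR=-5160/9701; mL+mR=-7920/9701 → advance -1; mR−mL=-2400/9701 → turn -1·90°
n=1: pose=(4,0,W); sL=32/37, sR=160/113; mL=-4112/4181, mR=-656/4181; mL+mR=-4768/4181 → advance -1; mR−mL=3456/4181 → turn +1·90°
n=2: pose=(5,0,S); sL=40/37, sR=8/9; mL=-116/333, mR=-212/333; mL+mR=-328/333 → advance -1; mR−mL=-32/111 → turn -1·90°
n=3: pose=(5,1,W); sL=160/149, sR=32/17; mL=-3408/2533, mR=-336/2533; mL+mR=-3744/2533 → advance -1; mR−mL=3072/2533 → turn +1·90°

0 80/89 80/109 -2760/9701 -5160/9701 4 -1 S
1 32/37 160/113 -4112/4181 -656/4181 4 0 W
2 40/37 8/9 -116/333 -212/333 5 0 S
3 160/149 32/17 -3408/2533 -336/2533 5 1 W
final 6 1 S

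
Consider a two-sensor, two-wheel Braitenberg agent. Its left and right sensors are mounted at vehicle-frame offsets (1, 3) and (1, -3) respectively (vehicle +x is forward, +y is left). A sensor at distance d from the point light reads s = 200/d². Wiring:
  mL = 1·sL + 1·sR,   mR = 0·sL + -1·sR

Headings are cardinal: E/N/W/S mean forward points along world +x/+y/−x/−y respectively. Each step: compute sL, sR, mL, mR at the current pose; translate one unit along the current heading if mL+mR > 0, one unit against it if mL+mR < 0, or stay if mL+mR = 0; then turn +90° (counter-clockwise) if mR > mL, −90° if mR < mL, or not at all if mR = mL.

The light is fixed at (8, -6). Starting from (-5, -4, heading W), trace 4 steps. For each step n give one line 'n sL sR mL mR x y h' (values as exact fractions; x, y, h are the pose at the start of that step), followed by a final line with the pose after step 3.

n=0: pose=(-5,-4,W); sL=200/197, sR=200/221; mL=83600/43537, mR=-200/221; mL+mR=200/197 → advance +1; mR−mL=-123000/43537 → turn -1·90°
n=1: pose=(-6,-4,N); sL=100/149, sR=20/13; mL=4280/1937, mR=-20/13; mL+mR=100/149 → advance +1; mR−mL=-7260/1937 → turn -1·90°
n=2: pose=(-6,-3,E); sL=40/41, sR=200/169; mL=14960/6929, mR=-200/169; mL+mR=40/41 → advance +1; mR−mL=-23160/6929 → turn -1·90°
n=3: pose=(-5,-3,S); sL=25/13, sR=10/13; mL=35/13, mR=-10/13; mL+mR=25/13 → advance +1; mR−mL=-45/13 → turn -1·90°

0 200/197 200/221 83600/43537 -200/221 -5 -4 W
1 100/149 20/13 4280/1937 -20/13 -6 -4 N
2 40/41 200/169 14960/6929 -200/169 -6 -3 E
3 25/13 10/13 35/13 -10/13 -5 -3 S
final -5 -4 W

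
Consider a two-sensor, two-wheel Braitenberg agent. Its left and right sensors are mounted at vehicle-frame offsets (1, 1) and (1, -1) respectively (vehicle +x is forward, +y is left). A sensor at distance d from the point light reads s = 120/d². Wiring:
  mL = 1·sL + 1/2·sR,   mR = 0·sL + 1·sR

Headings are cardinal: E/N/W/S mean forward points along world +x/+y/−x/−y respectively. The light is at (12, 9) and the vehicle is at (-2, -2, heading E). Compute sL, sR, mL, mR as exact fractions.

120/269 120/313 53700/84197 120/313

left sensor world pos  = (-1, -1); dL² = 269
right sensor world pos = (-1, -3); dR² = 313
sL = 120/269 = 120/269
sR = 120/313 = 120/313
mL = 1·sL + 1/2·sR = 53700/84197
mR = 0·sL + 1·sR = 120/313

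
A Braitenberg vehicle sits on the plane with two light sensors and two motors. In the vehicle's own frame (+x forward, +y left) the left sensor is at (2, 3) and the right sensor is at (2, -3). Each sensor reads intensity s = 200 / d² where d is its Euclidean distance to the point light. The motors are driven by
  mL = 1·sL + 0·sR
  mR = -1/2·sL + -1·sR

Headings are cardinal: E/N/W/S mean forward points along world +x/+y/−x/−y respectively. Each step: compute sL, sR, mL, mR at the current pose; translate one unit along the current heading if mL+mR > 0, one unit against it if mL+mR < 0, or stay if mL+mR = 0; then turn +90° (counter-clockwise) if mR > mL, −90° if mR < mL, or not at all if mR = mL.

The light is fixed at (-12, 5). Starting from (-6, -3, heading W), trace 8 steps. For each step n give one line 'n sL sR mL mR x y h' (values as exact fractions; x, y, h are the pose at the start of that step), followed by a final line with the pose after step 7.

0 200/137 200/41 200/137 -31500/5617 -6 -3 W
1 50/13 25/17 50/13 -750/221 -5 -3 N
2 200/97 200/181 200/97 -37500/17557 -5 -2 E
3 100/81 20/9 100/81 -230/81 -6 -2 S
4 200/97 8 200/97 -876/97 -6 -1 W
5 25/4 50/29 25/4 -1125/232 -5 -1 N
6 40/17 40/29 40/17 -1260/493 -5 0 E
7 20/13 100/29 20/13 -1590/377 -6 0 S
final -6 1 W

n=0: pose=(-6,-3,W); sL=200/137, sR=200/41; mL=200/137, mR=-31500/5617; mL+mR=-23300/5617 → advance -1; mR−mL=-39700/5617 → turn -1·90°
n=1: pose=(-5,-3,N); sL=50/13, sR=25/17; mL=50/13, mR=-750/221; mL+mR=100/221 → advance +1; mR−mL=-1600/221 → turn -1·90°
n=2: pose=(-5,-2,E); sL=200/97, sR=200/181; mL=200/97, mR=-37500/17557; mL+mR=-1300/17557 → advance -1; mR−mL=-73700/17557 → turn -1·90°
n=3: pose=(-6,-2,S); sL=100/81, sR=20/9; mL=100/81, mR=-230/81; mL+mR=-130/81 → advance -1; mR−mL=-110/27 → turn -1·90°
n=4: pose=(-6,-1,W); sL=200/97, sR=8; mL=200/97, mR=-876/97; mL+mR=-676/97 → advance -1; mR−mL=-1076/97 → turn -1·90°
n=5: pose=(-5,-1,N); sL=25/4, sR=50/29; mL=25/4, mR=-1125/232; mL+mR=325/232 → advance +1; mR−mL=-2575/232 → turn -1·90°
n=6: pose=(-5,0,E); sL=40/17, sR=40/29; mL=40/17, mR=-1260/493; mL+mR=-100/493 → advance -1; mR−mL=-2420/493 → turn -1·90°
n=7: pose=(-6,0,S); sL=20/13, sR=100/29; mL=20/13, mR=-1590/377; mL+mR=-1010/377 → advance -1; mR−mL=-2170/377 → turn -1·90°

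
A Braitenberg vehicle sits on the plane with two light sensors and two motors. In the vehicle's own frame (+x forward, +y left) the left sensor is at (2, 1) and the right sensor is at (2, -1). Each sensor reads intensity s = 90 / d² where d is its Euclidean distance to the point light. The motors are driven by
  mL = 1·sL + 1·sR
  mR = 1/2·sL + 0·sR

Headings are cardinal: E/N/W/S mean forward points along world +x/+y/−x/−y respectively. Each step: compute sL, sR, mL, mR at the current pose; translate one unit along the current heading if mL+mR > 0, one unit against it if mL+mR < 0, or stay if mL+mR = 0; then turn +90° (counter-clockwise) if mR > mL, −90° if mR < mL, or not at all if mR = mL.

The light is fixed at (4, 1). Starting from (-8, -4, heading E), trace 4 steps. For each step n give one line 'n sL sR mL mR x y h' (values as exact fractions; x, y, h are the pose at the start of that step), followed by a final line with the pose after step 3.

0 45/58 45/68 2835/1972 45/116 -8 -4 E
1 90/149 90/193 30780/28757 45/149 -7 -4 S
2 45/109 45/97 9270/10573 45/218 -7 -5 W
3 18/37 90/137 5796/5069 9/37 -8 -5 N
final -8 -4 E

n=0: pose=(-8,-4,E); sL=45/58, sR=45/68; mL=2835/1972, mR=45/116; mL+mR=900/493 → advance +1; mR−mL=-1035/986 → turn -1·90°
n=1: pose=(-7,-4,S); sL=90/149, sR=90/193; mL=30780/28757, mR=45/149; mL+mR=39465/28757 → advance +1; mR−mL=-22095/28757 → turn -1·90°
n=2: pose=(-7,-5,W); sL=45/109, sR=45/97; mL=9270/10573, mR=45/218; mL+mR=22905/21146 → advance +1; mR−mL=-14175/21146 → turn -1·90°
n=3: pose=(-8,-5,N); sL=18/37, sR=90/137; mL=5796/5069, mR=9/37; mL+mR=7029/5069 → advance +1; mR−mL=-4563/5069 → turn -1·90°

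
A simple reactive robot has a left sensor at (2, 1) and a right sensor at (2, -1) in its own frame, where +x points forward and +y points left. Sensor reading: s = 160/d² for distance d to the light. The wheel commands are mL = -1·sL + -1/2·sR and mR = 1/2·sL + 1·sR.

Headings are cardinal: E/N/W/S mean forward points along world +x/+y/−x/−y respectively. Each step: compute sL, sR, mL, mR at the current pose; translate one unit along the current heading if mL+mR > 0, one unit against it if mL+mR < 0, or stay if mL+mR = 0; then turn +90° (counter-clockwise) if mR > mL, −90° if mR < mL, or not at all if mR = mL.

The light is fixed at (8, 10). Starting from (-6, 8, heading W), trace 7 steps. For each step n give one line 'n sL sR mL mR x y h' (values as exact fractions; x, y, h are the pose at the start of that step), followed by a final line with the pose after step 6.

0 32/53 160/257 -12464/13621 12592/13621 -6 8 W
1 40/53 10/17 -945/901 870/901 -7 8 S
2 160/169 160/173 -41200/29237 40880/29237 -7 9 E
3 16/29 80/113 -2968/3277 3224/3277 -8 9 N
4 32/65 32/65 -48/65 48/65 -8 10 W
5 160/229 160/293 -65200/67097 60080/67097 -8 10 S
6 4/5 40/49 -296/245 298/245 -8 11 E
final -7 11 N

n=0: pose=(-6,8,W); sL=32/53, sR=160/257; mL=-12464/13621, mR=12592/13621; mL+mR=128/13621 → advance +1; mR−mL=25056/13621 → turn +1·90°
n=1: pose=(-7,8,S); sL=40/53, sR=10/17; mL=-945/901, mR=870/901; mL+mR=-75/901 → advance -1; mR−mL=1815/901 → turn +1·90°
n=2: pose=(-7,9,E); sL=160/169, sR=160/173; mL=-41200/29237, mR=40880/29237; mL+mR=-320/29237 → advance -1; mR−mL=82080/29237 → turn +1·90°
n=3: pose=(-8,9,N); sL=16/29, sR=80/113; mL=-2968/3277, mR=3224/3277; mL+mR=256/3277 → advance +1; mR−mL=6192/3277 → turn +1·90°
n=4: pose=(-8,10,W); sL=32/65, sR=32/65; mL=-48/65, mR=48/65; mL+mR=0 → advance +0; mR−mL=96/65 → turn +1·90°
n=5: pose=(-8,10,S); sL=160/229, sR=160/293; mL=-65200/67097, mR=60080/67097; mL+mR=-5120/67097 → advance -1; mR−mL=125280/67097 → turn +1·90°
n=6: pose=(-8,11,E); sL=4/5, sR=40/49; mL=-296/245, mR=298/245; mL+mR=2/245 → advance +1; mR−mL=594/245 → turn +1·90°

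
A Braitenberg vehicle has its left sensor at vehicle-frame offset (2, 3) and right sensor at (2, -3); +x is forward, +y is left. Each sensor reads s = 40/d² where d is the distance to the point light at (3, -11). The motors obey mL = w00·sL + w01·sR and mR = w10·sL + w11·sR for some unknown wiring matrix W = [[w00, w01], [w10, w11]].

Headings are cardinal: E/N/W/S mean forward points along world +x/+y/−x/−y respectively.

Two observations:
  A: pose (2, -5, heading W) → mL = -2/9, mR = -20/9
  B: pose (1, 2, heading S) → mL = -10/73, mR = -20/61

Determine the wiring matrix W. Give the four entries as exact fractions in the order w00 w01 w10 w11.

obs A: pose=(2,-5,W) → sL=20/9, sR=4/9, mL=-2/9, mR=-20/9
obs B: pose=(1,2,S) → sL=20/61, sR=20/73, mL=-10/73, mR=-20/61
sensor matrix S = [[20/9, 4/9], [20/61, 20/73]]; det S = 18560/40077
solve [mL_A; mL_B] = S·[w00; w01] and [mR_A; mR_B] = S·[w10; w11]:
  w00 = 0, w01 = -1/2, w10 = -1, w11 = 0

0 -1/2 -1 0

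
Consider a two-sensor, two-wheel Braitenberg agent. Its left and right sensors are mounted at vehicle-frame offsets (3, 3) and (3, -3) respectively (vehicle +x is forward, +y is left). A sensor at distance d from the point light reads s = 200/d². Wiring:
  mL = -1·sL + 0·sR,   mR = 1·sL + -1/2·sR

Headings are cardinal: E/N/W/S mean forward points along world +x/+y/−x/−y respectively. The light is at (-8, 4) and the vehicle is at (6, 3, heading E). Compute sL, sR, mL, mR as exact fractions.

left sensor world pos  = (9, 6); dL² = 293
right sensor world pos = (9, 0); dR² = 305
sL = 200/293 = 200/293
sR = 200/305 = 40/61
mL = -1·sL + 0·sR = -200/293
mR = 1·sL + -1/2·sR = 6340/17873

200/293 40/61 -200/293 6340/17873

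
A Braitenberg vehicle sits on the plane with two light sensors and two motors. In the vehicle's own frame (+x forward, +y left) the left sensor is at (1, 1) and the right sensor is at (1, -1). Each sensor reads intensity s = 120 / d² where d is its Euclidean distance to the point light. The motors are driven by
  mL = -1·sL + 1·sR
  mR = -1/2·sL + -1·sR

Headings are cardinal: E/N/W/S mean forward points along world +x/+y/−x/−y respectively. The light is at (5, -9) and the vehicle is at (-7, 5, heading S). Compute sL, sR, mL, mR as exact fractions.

left sensor world pos  = (-6, 4); dL² = 290
right sensor world pos = (-8, 4); dR² = 338
sL = 120/290 = 12/29
sR = 120/338 = 60/169
mL = -1·sL + 1·sR = -288/4901
mR = -1/2·sL + -1·sR = -2754/4901

12/29 60/169 -288/4901 -2754/4901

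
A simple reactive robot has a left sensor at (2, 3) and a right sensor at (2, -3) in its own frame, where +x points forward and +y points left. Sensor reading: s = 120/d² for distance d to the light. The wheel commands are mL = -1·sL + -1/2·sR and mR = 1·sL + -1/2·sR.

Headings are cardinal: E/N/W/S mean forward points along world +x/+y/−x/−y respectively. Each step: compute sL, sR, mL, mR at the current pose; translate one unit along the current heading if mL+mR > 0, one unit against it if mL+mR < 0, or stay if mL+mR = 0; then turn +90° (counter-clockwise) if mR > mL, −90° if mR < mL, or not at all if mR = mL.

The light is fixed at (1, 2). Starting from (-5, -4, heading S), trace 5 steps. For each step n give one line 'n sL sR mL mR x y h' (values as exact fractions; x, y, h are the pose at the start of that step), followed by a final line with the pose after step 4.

0 120/73 24/29 -4356/2117 2604/2117 -5 -4 S
1 6 3/2 -27/4 21/4 -5 -3 E
2 120/109 24/5 -1908/545 -708/545 -6 -3 N
3 20/27 4/3 -38/27 2/27 -6 -4 W
4 120/73 24/29 -4356/2117 2604/2117 -5 -4 S
final -5 -3 E

n=0: pose=(-5,-4,S); sL=120/73, sR=24/29; mL=-4356/2117, mR=2604/2117; mL+mR=-24/29 → advance -1; mR−mL=240/73 → turn +1·90°
n=1: pose=(-5,-3,E); sL=6, sR=3/2; mL=-27/4, mR=21/4; mL+mR=-3/2 → advance -1; mR−mL=12 → turn +1·90°
n=2: pose=(-6,-3,N); sL=120/109, sR=24/5; mL=-1908/545, mR=-708/545; mL+mR=-24/5 → advance -1; mR−mL=240/109 → turn +1·90°
n=3: pose=(-6,-4,W); sL=20/27, sR=4/3; mL=-38/27, mR=2/27; mL+mR=-4/3 → advance -1; mR−mL=40/27 → turn +1·90°
n=4: pose=(-5,-4,S); sL=120/73, sR=24/29; mL=-4356/2117, mR=2604/2117; mL+mR=-24/29 → advance -1; mR−mL=240/73 → turn +1·90°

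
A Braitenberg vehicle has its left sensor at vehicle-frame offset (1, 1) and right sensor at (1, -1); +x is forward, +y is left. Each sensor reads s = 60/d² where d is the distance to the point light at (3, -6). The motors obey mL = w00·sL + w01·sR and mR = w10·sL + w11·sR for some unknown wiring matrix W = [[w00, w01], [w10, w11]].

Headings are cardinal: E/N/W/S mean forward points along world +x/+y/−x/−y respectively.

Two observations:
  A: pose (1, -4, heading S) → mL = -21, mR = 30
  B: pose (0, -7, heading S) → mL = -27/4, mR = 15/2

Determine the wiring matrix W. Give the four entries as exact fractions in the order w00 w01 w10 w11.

obs A: pose=(1,-4,S) → sL=30, sR=6, mL=-21, mR=30
obs B: pose=(0,-7,S) → sL=15/2, sR=3, mL=-27/4, mR=15/2
sensor matrix S = [[30, 6], [15/2, 3]]; det S = 45
solve [mL_A; mL_B] = S·[w00; w01] and [mR_A; mR_B] = S·[w10; w11]:
  w00 = -1/2, w01 = -1, w10 = 1, w11 = 0

-1/2 -1 1 0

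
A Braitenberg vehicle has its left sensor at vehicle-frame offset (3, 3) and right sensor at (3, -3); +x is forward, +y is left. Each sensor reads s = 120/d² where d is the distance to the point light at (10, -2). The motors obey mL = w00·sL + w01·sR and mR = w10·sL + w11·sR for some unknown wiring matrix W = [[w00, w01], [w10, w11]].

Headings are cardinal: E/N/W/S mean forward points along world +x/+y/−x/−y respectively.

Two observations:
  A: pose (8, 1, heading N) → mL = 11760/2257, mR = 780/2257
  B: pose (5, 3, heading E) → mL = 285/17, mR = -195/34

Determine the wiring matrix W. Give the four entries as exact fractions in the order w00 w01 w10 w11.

obs A: pose=(8,1,N) → sL=120/61, sR=120/37, mL=11760/2257, mR=780/2257
obs B: pose=(5,3,E) → sL=30/17, sR=15, mL=285/17, mR=-195/34
sensor matrix S = [[120/61, 120/37], [30/17, 15]]; det S = 912600/38369
solve [mL_A; mL_B] = S·[w00; w01] and [mR_A; mR_B] = S·[w10; w11]:
  w00 = 1, w01 = 1, w10 = 1, w11 = -1/2

1 1 1 -1/2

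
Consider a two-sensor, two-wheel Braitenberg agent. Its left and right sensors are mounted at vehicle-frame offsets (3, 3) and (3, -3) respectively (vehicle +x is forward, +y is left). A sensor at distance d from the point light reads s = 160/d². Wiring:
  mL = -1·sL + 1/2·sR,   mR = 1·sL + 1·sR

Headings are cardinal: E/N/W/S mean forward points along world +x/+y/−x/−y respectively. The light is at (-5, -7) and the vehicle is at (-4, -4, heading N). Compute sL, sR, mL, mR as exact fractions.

left sensor world pos  = (-7, -1); dL² = 40
right sensor world pos = (-1, -1); dR² = 52
sL = 160/40 = 4
sR = 160/52 = 40/13
mL = -1·sL + 1/2·sR = -32/13
mR = 1·sL + 1·sR = 92/13

4 40/13 -32/13 92/13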